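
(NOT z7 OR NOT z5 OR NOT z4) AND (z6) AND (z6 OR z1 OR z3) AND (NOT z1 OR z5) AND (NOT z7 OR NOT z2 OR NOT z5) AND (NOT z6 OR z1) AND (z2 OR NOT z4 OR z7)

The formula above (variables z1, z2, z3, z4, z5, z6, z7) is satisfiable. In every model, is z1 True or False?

Suppose z1 = false.
The clause (z6) is unit, so z6 = true.
But (NOT z6) is also a unit clause — contradiction.
So every satisfying assignment has z1 = True.

True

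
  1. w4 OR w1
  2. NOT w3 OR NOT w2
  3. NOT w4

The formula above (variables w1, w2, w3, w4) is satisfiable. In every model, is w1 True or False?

True

Suppose w1 = false.
Unit clause (w4) forces w4 = true.
Now (NOT w4) is unsatisfied and unit — conflict.
So every satisfying assignment has w1 = True.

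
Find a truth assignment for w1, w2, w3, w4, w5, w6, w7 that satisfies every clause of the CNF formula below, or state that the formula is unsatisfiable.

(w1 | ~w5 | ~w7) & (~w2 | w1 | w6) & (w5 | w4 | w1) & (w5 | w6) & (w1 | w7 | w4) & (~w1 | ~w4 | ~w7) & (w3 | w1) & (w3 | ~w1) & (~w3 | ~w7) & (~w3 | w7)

UNSATISFIABLE

Try w5 = 1.
Try w1 = 1.
Unit clause (w3) forces w3 = 1.
Unit clause (~w7) forces w7 = 0.
But (w7) is also a unit clause — contradiction.
That branch fails; take w1 = 0 instead.
Unit clause (~w7) forces w7 = 0.
Unit clause (w4) forces w4 = 1.
Unit clause (w3) forces w3 = 1.
But (~w3) is also a unit clause — contradiction.
Neither w1 = 1 nor w1 = 0 works.
That branch fails; take w5 = 0 instead.
Unit clause (w6) forces w6 = 1.
Try w4 = 1.
Try w1 = 0.
Unit clause (w3) forces w3 = 1.
Unit clause (~w7) forces w7 = 0.
But (w7) is also a unit clause — contradiction.
That branch fails; take w1 = 1 instead.
Unit clause (~w7) forces w7 = 0.
Unit clause (w3) forces w3 = 1.
But (~w3) is also a unit clause — contradiction.
Neither w1 = 1 nor w1 = 0 works.
That branch fails; take w4 = 0 instead.
Unit clause (w1) forces w1 = 1.
Unit clause (w3) forces w3 = 1.
Unit clause (~w7) forces w7 = 0.
But (w7) is also a unit clause — contradiction.
Neither w4 = 1 nor w4 = 0 works.
Neither w5 = 1 nor w5 = 0 works.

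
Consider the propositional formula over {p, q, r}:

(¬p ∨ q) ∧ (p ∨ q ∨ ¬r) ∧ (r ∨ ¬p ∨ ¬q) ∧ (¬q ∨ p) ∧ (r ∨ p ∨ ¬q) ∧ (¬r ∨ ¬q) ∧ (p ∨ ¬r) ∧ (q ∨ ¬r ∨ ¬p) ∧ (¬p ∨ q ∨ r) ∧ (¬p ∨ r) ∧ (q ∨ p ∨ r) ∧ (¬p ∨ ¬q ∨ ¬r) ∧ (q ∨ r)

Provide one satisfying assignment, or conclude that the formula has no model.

UNSATISFIABLE

Suppose p = False.
From the singleton clause (¬q), q = False.
From the singleton clause (¬r), r = False.
That conflicts with the unit clause (r).
So p must be the other value — set p = True.
From the singleton clause (q), q = True.
From the singleton clause (r), r = True.
That conflicts with the unit clause (¬r).
Both values of p lead to a conflict.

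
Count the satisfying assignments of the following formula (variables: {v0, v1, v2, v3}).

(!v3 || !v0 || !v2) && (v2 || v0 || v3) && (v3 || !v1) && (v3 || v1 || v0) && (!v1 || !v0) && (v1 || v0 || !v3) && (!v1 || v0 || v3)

5

There are 2^4 = 16 truth assignments over (v0, v1, v2, v3).
Split on v1. With v1 = true, the clauses containing v1 are satisfied and !v1 drops from the rest; 2 of the 2^3 = 8 assignments to the other variables satisfy what remains.
With v1 = false, by the same count on the reduced clause set, 3 assignments work.
(One model: v0=F, v1=T, v2=F, v3=T.)
Total: 2 + 3 = 5.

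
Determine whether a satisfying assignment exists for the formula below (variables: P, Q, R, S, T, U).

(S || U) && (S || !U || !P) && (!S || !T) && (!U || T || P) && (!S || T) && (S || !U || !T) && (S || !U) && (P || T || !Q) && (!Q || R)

No, unsatisfiable

Case S = true:
The clause (!T) is unit, so T = false.
That conflicts with the unit clause (T).
Undo S and try S = false.
The clause (U) is unit, so U = true.
That conflicts with the unit clause (!U).
Neither S = true nor S = false works.
No assignment satisfies every clause.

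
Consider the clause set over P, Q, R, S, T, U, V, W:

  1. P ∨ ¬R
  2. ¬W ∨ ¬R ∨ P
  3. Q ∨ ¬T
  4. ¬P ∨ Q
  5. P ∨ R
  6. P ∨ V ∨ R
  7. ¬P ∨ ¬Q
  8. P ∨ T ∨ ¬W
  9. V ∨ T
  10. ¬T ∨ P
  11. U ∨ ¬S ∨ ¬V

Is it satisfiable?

Branch on P: set P = True.
From the singleton clause (Q), Q = True.
But (¬Q) is also a unit clause — contradiction.
Backtrack on P: now try P = False.
From the singleton clause (¬R), R = False.
But (R) is also a unit clause — contradiction.
Either choice for P ends in contradiction.
No assignment satisfies every clause.

Unsatisfiable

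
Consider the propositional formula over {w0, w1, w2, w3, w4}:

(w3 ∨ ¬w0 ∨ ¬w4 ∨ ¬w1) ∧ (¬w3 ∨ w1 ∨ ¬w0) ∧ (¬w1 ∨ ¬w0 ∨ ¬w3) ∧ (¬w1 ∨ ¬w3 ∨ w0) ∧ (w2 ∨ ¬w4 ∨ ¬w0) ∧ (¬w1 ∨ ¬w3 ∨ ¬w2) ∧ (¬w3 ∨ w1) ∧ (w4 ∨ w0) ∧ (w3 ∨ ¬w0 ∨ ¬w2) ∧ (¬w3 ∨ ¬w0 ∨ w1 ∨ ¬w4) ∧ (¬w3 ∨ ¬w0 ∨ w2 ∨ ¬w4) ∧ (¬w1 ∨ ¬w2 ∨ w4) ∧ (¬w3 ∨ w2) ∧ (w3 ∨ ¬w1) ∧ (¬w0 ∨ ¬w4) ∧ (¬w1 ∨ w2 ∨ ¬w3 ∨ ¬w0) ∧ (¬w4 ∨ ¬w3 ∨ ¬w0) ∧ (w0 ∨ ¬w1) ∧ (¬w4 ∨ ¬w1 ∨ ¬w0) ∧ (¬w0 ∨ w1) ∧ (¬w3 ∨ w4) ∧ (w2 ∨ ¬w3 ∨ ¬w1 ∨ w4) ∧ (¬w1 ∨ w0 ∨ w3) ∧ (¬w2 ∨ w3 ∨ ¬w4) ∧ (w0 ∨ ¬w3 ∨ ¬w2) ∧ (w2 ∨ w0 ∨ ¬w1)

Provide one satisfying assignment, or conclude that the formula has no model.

Case w3 = False:
Unit clause (¬w1) forces w1 = False.
Unit clause (¬w0) forces w0 = False.
Unit clause (w4) forces w4 = True.
Unit clause (¬w2) forces w2 = False.
This assignment satisfies each clause.

w0 ↦ False; w1 ↦ False; w2 ↦ False; w3 ↦ False; w4 ↦ True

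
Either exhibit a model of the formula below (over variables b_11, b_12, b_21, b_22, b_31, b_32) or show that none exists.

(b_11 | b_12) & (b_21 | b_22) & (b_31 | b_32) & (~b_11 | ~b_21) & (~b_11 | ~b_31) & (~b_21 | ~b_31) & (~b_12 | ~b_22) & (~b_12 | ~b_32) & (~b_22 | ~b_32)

UNSATISFIABLE

Try b_11 = 1.
From the singleton clause (~b_21), b_21 = 0.
From the singleton clause (b_22), b_22 = 1.
From the singleton clause (~b_31), b_31 = 0.
From the singleton clause (b_32), b_32 = 1.
Now (~b_32) is unsatisfied and unit — conflict.
Backtrack on b_11: now try b_11 = 0.
From the singleton clause (b_12), b_12 = 1.
From the singleton clause (~b_22), b_22 = 0.
From the singleton clause (b_21), b_21 = 1.
From the singleton clause (~b_31), b_31 = 0.
From the singleton clause (b_32), b_32 = 1.
Now (~b_32) is unsatisfied and unit — conflict.
Either choice for b_11 ends in contradiction.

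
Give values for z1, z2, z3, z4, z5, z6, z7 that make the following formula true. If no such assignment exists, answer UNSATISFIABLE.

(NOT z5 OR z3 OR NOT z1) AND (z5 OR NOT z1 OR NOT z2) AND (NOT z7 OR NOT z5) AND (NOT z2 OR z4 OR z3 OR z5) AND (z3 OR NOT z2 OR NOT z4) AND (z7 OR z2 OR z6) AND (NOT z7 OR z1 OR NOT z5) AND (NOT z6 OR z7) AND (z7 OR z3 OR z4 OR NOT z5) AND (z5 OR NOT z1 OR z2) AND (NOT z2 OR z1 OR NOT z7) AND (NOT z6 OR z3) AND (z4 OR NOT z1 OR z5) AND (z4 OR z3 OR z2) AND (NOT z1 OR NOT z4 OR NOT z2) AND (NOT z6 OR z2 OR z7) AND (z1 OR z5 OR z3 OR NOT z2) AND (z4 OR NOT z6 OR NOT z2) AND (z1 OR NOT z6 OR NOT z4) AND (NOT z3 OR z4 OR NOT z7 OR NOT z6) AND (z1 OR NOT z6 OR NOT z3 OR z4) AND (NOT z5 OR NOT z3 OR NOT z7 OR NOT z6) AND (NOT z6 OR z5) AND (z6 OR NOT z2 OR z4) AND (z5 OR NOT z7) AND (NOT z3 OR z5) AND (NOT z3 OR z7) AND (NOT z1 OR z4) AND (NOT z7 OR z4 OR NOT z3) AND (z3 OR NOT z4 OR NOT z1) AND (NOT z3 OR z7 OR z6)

Try z7 = false.
(NOT z6) alone gives z6 = false.
(z2) alone gives z2 = true.
(z4) alone gives z4 = true.
(z3) alone gives z3 = true.
But (NOT z3) is also a unit clause — contradiction.
Backtrack on z7: now try z7 = true.
(NOT z5) alone gives z5 = false.
But (z5) is also a unit clause — contradiction.
Both values of z7 lead to a conflict.

UNSATISFIABLE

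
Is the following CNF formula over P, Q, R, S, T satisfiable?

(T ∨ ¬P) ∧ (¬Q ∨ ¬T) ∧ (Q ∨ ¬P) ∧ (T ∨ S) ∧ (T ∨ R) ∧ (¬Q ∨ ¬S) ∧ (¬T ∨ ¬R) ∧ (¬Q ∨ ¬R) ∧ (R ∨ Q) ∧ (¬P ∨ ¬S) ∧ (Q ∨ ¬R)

Case T = True:
Unit clause (¬Q) forces Q = False.
Unit clause (¬P) forces P = False.
Unit clause (¬R) forces R = False.
But (R) is also a unit clause — contradiction.
That branch fails; take T = False instead.
Unit clause (¬P) forces P = False.
Unit clause (S) forces S = True.
Unit clause (R) forces R = True.
Unit clause (¬Q) forces Q = False.
But (Q) is also a unit clause — contradiction.
Either choice for T ends in contradiction.
No assignment satisfies every clause.

Unsatisfiable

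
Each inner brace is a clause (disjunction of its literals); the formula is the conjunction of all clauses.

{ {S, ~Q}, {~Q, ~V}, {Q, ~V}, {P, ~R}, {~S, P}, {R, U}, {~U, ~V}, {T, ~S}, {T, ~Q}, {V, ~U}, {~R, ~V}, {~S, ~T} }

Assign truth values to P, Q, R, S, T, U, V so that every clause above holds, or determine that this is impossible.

Branch on S: set S = 0.
The clause (~Q) is unit, so Q = 0.
The clause (~V) is unit, so V = 0.
The clause (~U) is unit, so U = 0.
The clause (R) is unit, so R = 1.
The clause (P) is unit, so P = 1.
All clauses hold; T can take either value.

P: 1; Q: 0; R: 1; S: 0; T: 0; U: 0; V: 0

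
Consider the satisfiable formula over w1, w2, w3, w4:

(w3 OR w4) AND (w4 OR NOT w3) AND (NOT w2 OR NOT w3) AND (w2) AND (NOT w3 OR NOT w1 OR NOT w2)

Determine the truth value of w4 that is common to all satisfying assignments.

Suppose w4 = false.
(w3) alone gives w3 = true.
But (NOT w3) is also a unit clause — contradiction.
So every satisfying assignment has w4 = True.

True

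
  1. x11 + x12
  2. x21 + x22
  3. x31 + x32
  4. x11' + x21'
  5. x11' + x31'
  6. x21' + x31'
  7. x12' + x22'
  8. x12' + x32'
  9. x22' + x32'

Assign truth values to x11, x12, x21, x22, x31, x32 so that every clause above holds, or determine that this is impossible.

Case x11 = 1:
From the singleton clause (x21'), x21 = 0.
From the singleton clause (x22), x22 = 1.
From the singleton clause (x31'), x31 = 0.
From the singleton clause (x32), x32 = 1.
But (x32') is also a unit clause — contradiction.
Backtrack on x11: now try x11 = 0.
From the singleton clause (x12), x12 = 1.
From the singleton clause (x22'), x22 = 0.
From the singleton clause (x21), x21 = 1.
From the singleton clause (x31'), x31 = 0.
From the singleton clause (x32), x32 = 1.
But (x32') is also a unit clause — contradiction.
Both values of x11 lead to a conflict.

UNSATISFIABLE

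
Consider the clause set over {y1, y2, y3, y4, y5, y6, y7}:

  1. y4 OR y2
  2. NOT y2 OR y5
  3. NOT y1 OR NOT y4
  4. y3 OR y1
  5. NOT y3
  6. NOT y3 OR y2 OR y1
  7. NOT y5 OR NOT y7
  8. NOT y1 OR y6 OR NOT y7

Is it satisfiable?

From the singleton clause (NOT y3), y3 = false.
From the singleton clause (y1), y1 = true.
From the singleton clause (NOT y4), y4 = false.
From the singleton clause (y2), y2 = true.
From the singleton clause (y5), y5 = true.
From the singleton clause (NOT y7), y7 = false.
All clauses hold; y6 can take either value.
A satisfying assignment: y1=true, y2=true, y3=false, y4=false, y5=true, y6=true, y7=false.

Yes, satisfiable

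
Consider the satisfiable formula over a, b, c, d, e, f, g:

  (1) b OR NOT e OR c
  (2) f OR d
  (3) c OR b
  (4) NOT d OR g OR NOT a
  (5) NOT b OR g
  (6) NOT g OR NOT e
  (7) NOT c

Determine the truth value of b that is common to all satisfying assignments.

Suppose b = false.
(c) alone gives c = true.
Now (NOT c) is unsatisfied and unit — conflict.
So every satisfying assignment has b = True.

True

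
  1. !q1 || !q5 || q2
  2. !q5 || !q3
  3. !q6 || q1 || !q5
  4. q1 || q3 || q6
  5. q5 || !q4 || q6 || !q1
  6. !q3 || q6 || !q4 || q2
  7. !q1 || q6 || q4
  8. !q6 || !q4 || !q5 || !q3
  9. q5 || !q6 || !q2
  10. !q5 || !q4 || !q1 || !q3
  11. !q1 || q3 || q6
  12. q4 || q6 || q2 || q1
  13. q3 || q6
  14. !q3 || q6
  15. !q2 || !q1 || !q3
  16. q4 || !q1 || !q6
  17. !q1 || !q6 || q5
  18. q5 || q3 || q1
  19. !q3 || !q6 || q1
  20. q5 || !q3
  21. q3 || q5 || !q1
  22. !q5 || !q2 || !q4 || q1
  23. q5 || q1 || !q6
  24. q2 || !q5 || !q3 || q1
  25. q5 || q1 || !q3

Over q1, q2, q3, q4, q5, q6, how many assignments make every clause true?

There are 2^6 = 64 truth assignments over (q1, q2, q3, q4, q5, q6).
Split on q3. With q3 = true, the clauses containing q3 are satisfied and !q3 drops from the rest; 0 of the 2^5 = 32 assignments to the other variables satisfy what remains.
With q3 = false, by the same count on the reduced clause set, 1 assignment works.
Total: 0 + 1 = 1.

1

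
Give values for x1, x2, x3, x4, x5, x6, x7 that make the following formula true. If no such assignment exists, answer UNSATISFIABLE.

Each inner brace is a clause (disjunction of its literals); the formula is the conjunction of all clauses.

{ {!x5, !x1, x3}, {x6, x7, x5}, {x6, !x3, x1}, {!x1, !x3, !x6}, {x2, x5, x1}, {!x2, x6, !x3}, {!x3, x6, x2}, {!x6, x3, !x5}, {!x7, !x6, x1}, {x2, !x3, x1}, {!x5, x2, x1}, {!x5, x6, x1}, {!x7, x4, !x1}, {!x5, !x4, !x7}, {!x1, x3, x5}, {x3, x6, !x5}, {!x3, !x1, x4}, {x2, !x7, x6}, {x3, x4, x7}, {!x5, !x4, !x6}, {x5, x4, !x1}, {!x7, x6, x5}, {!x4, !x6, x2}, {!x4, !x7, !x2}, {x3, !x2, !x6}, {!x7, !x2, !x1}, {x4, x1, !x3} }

Branch on x5: set x5 = false.
Branch on x6: set x6 = true.
Branch on x1: set x1 = false.
(x2) alone gives x2 = true.
(!x7) alone gives x7 = false.
(x3) alone gives x3 = true.
(x4) alone gives x4 = true.
Every clause now holds.

x1: false, x2: true, x3: true, x4: true, x5: false, x6: true, x7: false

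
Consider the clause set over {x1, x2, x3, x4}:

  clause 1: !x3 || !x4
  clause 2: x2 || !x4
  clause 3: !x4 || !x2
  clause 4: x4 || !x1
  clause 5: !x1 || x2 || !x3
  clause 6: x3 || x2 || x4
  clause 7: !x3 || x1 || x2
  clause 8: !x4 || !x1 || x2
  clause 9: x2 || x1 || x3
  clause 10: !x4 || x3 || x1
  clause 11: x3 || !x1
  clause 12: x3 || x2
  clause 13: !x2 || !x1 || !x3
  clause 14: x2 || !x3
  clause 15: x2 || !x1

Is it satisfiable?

Case x3 = false:
(!x1) alone gives x1 = false.
(x2) alone gives x2 = true.
(!x4) alone gives x4 = false.
All clauses are satisfied.
A satisfying assignment: x1 ↦ false,  x2 ↦ true,  x3 ↦ false,  x4 ↦ false.

Yes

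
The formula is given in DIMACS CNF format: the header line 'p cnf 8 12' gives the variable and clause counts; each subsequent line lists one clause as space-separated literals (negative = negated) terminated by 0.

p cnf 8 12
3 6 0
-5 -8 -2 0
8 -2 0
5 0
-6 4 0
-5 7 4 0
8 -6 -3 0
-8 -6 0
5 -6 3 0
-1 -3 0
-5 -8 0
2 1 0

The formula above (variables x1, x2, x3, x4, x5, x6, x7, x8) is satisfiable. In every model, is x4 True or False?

Suppose x4 = False.
From the singleton clause (x5), x5 = True.
From the singleton clause (¬x6), x6 = False.
From the singleton clause (x3), x3 = True.
From the singleton clause (x7), x7 = True.
From the singleton clause (¬x1), x1 = False.
From the singleton clause (¬x8), x8 = False.
From the singleton clause (¬x2), x2 = False.
But (x2) is also a unit clause — contradiction.
So every satisfying assignment has x4 = True.

True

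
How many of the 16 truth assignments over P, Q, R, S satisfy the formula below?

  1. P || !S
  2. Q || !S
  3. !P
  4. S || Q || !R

3

There are 2^4 = 16 truth assignments over (P, Q, R, S).
Check each against the 4 clauses (columns in the order P, Q, R, S):
  F F F F  ✓ satisfies all
  F F F T  ✗ fails (P || !S)
  F F T F  ✗ fails (S || Q || !R)
  F F T T  ✗ fails (P || !S)
  F T F F  ✓ satisfies all
  F T F T  ✗ fails (P || !S)
  F T T F  ✓ satisfies all
  F T T T  ✗ fails (P || !S)
  T F F F  ✗ fails (!P)
  T F F T  ✗ fails (Q || !S)
  T F T F  ✗ fails (!P)
  T F T T  ✗ fails (Q || !S)
  T T F F  ✗ fails (!P)
  T T F T  ✗ fails (!P)
  T T T F  ✗ fails (!P)
  T T T T  ✗ fails (!P)
3 of the 16 rows are models.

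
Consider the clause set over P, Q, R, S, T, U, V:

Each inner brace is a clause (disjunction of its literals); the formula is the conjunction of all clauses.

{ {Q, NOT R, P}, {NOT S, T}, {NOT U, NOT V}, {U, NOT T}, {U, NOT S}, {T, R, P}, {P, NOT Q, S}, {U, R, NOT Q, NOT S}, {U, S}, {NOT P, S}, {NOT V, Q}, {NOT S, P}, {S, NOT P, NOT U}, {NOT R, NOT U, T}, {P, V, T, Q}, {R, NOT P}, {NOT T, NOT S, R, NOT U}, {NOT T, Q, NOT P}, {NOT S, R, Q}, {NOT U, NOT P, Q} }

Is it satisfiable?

Case S = true:
The clause (T) is unit, so T = true.
The clause (U) is unit, so U = true.
The clause (NOT V) is unit, so V = false.
The clause (P) is unit, so P = true.
The clause (R) is unit, so R = true.
The clause (Q) is unit, so Q = true.
Every clause now holds.
A satisfying assignment: P: true, Q: true, R: true, S: true, T: true, U: true, V: false.

Yes, satisfiable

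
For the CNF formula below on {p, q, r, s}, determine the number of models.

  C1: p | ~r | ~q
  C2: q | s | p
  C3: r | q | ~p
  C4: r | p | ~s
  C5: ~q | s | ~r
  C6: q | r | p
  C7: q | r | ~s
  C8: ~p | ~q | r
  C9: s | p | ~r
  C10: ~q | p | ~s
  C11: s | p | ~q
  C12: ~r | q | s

3

There are 2^4 = 16 truth assignments over (p, q, r, s).
Check each against the 12 clauses (columns in the order p, q, r, s):
  F F F F  ✗ fails (q | s | p)
  F F F T  ✗ fails (r | p | ~s)
  F F T F  ✗ fails (q | s | p)
  F F T T  ✓ satisfies all
  F T F F  ✗ fails (s | p | ~q)
  F T F T  ✗ fails (r | p | ~s)
  F T T F  ✗ fails (p | ~r | ~q)
  F T T T  ✗ fails (p | ~r | ~q)
  T F F F  ✗ fails (r | q | ~p)
  T F F T  ✗ fails (r | q | ~p)
  T F T F  ✗ fails (~r | q | s)
  T F T T  ✓ satisfies all
  T T F F  ✗ fails (~p | ~q | r)
  T T F T  ✗ fails (~p | ~q | r)
  T T T F  ✗ fails (~q | s | ~r)
  T T T T  ✓ satisfies all
3 of the 16 rows are models.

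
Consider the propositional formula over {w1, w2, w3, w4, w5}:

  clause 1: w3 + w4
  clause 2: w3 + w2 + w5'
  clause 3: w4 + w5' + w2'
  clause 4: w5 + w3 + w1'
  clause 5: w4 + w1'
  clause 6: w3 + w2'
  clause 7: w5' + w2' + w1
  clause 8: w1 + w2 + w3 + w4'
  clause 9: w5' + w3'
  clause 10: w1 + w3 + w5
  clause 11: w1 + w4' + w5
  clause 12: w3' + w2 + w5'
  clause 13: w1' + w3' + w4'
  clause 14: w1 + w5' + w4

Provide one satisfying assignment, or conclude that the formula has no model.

Branch on w3: set w3 = 1.
From the singleton clause (w5'), w5 = 0.
Branch on w4: set w4 = 0.
From the singleton clause (w1'), w1 = 0.
All clauses hold; w2 can take either value.

w1 ↦ 0; w2 ↦ 1; w3 ↦ 1; w4 ↦ 0; w5 ↦ 0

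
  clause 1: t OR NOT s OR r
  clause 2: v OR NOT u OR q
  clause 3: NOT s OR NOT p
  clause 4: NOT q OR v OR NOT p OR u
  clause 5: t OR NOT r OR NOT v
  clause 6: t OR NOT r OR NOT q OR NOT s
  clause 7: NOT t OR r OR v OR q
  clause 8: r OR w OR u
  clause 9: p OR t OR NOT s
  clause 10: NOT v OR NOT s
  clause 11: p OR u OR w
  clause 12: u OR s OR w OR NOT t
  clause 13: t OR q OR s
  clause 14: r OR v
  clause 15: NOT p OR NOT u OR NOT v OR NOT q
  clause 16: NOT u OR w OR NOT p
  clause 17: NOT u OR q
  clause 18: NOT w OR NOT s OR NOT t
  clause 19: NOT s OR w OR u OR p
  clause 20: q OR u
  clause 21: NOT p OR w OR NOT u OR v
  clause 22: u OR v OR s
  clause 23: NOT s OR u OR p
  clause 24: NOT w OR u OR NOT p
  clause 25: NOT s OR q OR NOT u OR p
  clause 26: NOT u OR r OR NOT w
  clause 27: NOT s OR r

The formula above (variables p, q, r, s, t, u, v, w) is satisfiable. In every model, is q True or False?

True

Suppose q = false.
From the singleton clause (NOT u), u = false.
But (u) is also a unit clause — contradiction.
So every satisfying assignment has q = True.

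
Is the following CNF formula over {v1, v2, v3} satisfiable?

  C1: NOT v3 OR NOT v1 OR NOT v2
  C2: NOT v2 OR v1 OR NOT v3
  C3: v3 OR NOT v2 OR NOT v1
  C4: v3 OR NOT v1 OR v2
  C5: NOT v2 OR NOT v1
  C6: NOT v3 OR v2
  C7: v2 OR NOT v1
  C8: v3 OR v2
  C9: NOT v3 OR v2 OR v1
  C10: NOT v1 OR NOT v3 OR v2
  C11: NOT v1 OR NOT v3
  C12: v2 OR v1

Branch on v2: set v2 = true.
From the singleton clause (NOT v1), v1 = false.
From the singleton clause (NOT v3), v3 = false.
Every clause now holds.
A satisfying assignment: v1=false, v2=true, v3=false.

Yes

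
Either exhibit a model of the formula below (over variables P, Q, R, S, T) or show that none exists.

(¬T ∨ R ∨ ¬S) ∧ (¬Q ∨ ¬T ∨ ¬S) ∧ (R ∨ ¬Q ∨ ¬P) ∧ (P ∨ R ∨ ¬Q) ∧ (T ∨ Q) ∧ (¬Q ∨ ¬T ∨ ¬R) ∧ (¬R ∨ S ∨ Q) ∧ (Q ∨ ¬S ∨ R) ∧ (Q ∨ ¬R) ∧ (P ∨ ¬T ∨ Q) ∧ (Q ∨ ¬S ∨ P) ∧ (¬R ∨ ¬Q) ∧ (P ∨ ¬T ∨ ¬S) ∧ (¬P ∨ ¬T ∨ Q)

UNSATISFIABLE

Case T = True:
Case R = True:
The clause (¬Q) is unit, so Q = False.
That conflicts with the unit clause (Q).
That branch fails; take R = False instead.
The clause (¬S) is unit, so S = False.
Case Q = False:
The clause (P) is unit, so P = True.
That conflicts with the unit clause (¬P).
That branch fails; take Q = True instead.
The clause (¬P) is unit, so P = False.
That conflicts with the unit clause (P).
Neither Q = True nor Q = False works.
Neither R = True nor R = False works.
That branch fails; take T = False instead.
The clause (Q) is unit, so Q = True.
The clause (¬R) is unit, so R = False.
The clause (¬P) is unit, so P = False.
That conflicts with the unit clause (P).
Neither T = True nor T = False works.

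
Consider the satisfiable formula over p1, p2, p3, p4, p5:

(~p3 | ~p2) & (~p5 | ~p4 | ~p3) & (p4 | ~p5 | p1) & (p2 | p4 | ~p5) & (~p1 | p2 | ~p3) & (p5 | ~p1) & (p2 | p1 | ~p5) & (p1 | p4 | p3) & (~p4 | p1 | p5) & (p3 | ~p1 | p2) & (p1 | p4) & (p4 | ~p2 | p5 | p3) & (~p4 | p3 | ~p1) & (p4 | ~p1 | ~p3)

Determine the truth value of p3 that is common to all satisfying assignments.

False

Suppose p3 = 1.
The clause (~p2) is unit, so p2 = 0.
The clause (~p1) is unit, so p1 = 0.
The clause (~p5) is unit, so p5 = 0.
The clause (~p4) is unit, so p4 = 0.
But (p4) is also a unit clause — contradiction.
So every satisfying assignment has p3 = False.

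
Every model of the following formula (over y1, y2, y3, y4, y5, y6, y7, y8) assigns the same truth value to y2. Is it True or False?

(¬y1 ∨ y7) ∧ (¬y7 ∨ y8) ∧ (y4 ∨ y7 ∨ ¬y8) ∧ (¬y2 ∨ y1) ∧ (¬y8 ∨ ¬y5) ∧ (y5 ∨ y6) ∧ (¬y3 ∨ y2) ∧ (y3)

True

Suppose y2 = False.
The clause (¬y3) is unit, so y3 = False.
But (y3) is also a unit clause — contradiction.
So every satisfying assignment has y2 = True.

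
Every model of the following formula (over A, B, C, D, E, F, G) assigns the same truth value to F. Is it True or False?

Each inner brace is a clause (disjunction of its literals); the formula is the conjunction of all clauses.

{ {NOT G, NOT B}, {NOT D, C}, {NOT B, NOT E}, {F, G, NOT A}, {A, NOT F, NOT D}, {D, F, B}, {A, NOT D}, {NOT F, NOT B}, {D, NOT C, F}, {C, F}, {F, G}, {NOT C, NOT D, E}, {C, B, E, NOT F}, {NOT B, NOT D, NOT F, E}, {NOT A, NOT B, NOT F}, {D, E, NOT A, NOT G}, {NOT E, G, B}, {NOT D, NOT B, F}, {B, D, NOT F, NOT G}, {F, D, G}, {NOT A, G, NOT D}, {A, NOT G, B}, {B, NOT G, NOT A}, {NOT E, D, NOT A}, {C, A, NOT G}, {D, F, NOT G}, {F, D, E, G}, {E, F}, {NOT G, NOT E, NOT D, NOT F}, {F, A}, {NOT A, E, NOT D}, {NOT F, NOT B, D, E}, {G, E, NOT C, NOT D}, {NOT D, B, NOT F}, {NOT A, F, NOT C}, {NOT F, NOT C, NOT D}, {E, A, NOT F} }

True

Suppose F = false.
Unit clause (C) forces C = true.
Unit clause (D) forces D = true.
Unit clause (A) forces A = true.
But (NOT A) is also a unit clause — contradiction.
So every satisfying assignment has F = True.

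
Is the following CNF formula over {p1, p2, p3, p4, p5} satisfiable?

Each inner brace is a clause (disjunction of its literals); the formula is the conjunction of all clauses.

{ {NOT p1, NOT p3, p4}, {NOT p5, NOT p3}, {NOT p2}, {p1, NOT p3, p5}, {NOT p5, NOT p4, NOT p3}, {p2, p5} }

Unit clause (NOT p2) forces p2 = false.
Unit clause (p5) forces p5 = true.
Unit clause (NOT p3) forces p3 = false.
Every clause is now satisfied; p1, p4 are unconstrained.
A satisfying assignment: p1 ↦ true, p2 ↦ false, p3 ↦ false, p4 ↦ true, p5 ↦ true.

Yes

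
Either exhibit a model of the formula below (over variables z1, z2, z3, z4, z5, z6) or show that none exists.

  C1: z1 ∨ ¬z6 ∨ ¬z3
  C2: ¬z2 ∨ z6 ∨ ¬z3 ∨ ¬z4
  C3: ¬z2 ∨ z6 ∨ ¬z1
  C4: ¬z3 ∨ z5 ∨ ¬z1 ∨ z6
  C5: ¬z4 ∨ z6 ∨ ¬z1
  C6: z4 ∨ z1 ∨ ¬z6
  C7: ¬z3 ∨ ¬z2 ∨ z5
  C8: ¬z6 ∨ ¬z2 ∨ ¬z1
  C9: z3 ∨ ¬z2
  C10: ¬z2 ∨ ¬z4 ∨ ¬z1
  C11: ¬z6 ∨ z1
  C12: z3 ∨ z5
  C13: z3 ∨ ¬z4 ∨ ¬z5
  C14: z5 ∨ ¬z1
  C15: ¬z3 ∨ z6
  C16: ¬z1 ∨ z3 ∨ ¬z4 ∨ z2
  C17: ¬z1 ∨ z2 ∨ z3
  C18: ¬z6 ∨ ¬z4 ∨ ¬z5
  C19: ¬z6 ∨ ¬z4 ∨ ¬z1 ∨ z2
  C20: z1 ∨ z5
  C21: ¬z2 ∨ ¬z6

Case z3 = True:
The clause (z6) is unit, so z6 = True.
The clause (z1) is unit, so z1 = True.
The clause (¬z2) is unit, so z2 = False.
The clause (z5) is unit, so z5 = True.
The clause (¬z4) is unit, so z4 = False.
This assignment satisfies each clause.

z1: True,  z2: False,  z3: True,  z4: False,  z5: True,  z6: True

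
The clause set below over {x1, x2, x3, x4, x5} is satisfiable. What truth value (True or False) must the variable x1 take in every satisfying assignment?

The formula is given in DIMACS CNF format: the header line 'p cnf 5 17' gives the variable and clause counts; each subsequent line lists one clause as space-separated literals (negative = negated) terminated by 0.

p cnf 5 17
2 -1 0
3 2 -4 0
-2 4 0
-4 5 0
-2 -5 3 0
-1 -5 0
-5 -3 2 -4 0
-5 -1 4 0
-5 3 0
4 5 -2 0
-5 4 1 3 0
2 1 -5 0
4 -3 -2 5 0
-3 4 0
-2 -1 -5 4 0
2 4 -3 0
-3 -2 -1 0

False

Suppose x1 = True.
From the singleton clause (x2), x2 = True.
From the singleton clause (x4), x4 = True.
From the singleton clause (x5), x5 = True.
But (¬x5) is also a unit clause — contradiction.
So every satisfying assignment has x1 = False.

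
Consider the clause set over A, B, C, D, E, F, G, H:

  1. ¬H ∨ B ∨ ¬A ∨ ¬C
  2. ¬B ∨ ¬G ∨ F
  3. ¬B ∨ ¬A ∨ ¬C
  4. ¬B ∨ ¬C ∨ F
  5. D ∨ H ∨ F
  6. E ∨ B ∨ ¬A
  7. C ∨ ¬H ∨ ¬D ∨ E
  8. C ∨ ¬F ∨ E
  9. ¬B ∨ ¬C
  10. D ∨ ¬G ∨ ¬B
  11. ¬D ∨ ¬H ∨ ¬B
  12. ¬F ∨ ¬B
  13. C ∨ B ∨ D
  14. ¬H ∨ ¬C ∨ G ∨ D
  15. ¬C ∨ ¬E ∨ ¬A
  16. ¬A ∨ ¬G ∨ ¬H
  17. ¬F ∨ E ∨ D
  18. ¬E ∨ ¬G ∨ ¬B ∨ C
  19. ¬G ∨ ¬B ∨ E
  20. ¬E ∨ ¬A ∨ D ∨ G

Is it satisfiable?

Yes

Branch on B: set B = False.
Branch on E: set E = True.
Branch on C: set C = True.
From the singleton clause (¬A), A = False.
Branch on D: set D = False.
Branch on H: set H = True.
From the singleton clause (G), G = True.
Every clause is now satisfied; F is unconstrained.
A satisfying assignment: A: False, B: False, C: True, D: False, E: True, F: False, G: True, H: True.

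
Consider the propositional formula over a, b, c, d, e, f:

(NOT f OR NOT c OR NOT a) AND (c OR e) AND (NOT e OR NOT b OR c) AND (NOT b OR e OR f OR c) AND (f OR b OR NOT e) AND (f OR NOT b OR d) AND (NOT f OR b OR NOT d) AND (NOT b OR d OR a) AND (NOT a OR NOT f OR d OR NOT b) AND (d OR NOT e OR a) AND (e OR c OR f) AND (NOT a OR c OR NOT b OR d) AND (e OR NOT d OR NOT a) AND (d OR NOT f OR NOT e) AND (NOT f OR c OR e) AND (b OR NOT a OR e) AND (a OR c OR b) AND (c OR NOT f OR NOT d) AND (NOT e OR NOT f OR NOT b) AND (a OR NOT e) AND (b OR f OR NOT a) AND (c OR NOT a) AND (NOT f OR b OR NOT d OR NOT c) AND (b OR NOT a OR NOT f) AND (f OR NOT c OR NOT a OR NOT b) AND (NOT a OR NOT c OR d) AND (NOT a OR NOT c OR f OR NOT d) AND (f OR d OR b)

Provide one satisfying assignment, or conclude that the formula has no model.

a ↦ false,  b ↦ false,  c ↦ true,  d ↦ false,  e ↦ false,  f ↦ true

Branch on c: set c = true.
Branch on f: set f = true.
Unit clause (NOT a) forces a = false.
Unit clause (NOT e) forces e = false.
Branch on b: set b = false.
Unit clause (NOT d) forces d = false.
Every clause now holds.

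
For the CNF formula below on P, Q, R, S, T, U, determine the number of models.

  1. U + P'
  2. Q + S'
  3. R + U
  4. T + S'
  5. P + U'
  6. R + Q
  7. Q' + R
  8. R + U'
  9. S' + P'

There are 2^6 = 64 truth assignments over (P, Q, R, S, T, U).
Split on T. With T = 1, the clauses containing T are satisfied and T' drops from the rest; 5 of the 2^5 = 32 assignments to the other variables satisfy what remains.
With T = 0, by the same count on the reduced clause set, 4 assignments work.
(One model: P=F, Q=F, R=T, S=F, T=F, U=F.)
Total: 5 + 4 = 9.

9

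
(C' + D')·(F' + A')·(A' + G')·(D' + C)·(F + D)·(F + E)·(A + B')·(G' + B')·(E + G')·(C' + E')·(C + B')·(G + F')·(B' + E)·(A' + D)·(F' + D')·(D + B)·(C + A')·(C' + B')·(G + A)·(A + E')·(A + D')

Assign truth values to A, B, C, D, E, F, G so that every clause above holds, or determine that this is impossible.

Try C = 0.
From the singleton clause (D'), D = 0.
From the singleton clause (F), F = 1.
From the singleton clause (A'), A = 0.
From the singleton clause (B'), B = 0.
Now (B) is unsatisfied and unit — conflict.
So C must be the other value — set C = 1.
From the singleton clause (D'), D = 0.
From the singleton clause (F), F = 1.
From the singleton clause (A'), A = 0.
From the singleton clause (B'), B = 0.
Now (B) is unsatisfied and unit — conflict.
Either choice for C ends in contradiction.

UNSATISFIABLE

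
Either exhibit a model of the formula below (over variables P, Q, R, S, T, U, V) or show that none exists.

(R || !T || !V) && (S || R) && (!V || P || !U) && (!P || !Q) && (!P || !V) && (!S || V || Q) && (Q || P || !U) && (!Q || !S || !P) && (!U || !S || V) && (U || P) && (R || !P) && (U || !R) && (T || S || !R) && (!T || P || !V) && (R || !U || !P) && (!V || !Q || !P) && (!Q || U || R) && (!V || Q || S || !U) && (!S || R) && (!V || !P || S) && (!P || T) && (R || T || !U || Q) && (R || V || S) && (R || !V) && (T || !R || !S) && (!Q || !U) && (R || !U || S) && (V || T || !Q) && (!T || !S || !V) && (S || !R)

UNSATISFIABLE

Suppose S = true.
Unit clause (R) forces R = true.
Unit clause (U) forces U = true.
Unit clause (V) forces V = true.
Unit clause (P) forces P = true.
Now (!P) is unsatisfied and unit — conflict.
Undo S and try S = false.
Unit clause (R) forces R = true.
Now (!R) is unsatisfied and unit — conflict.
Both values of S lead to a conflict.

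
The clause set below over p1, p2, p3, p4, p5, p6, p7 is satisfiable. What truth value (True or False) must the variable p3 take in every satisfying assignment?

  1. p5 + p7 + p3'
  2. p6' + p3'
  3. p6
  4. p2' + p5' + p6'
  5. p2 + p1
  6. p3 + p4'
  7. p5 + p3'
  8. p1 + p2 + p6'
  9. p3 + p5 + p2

False

Suppose p3 = 1.
Unit clause (p6') forces p6 = 0.
That conflicts with the unit clause (p6).
So every satisfying assignment has p3 = False.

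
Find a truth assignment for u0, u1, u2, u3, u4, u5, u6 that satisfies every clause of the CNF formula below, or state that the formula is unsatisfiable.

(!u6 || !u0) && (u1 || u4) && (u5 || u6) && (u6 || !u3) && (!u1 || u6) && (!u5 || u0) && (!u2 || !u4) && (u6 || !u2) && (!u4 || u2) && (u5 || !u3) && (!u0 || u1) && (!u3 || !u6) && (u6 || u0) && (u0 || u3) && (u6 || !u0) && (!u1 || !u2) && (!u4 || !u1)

UNSATISFIABLE

Suppose u6 = false.
(u5) alone gives u5 = true.
(!u3) alone gives u3 = false.
(!u1) alone gives u1 = false.
(u4) alone gives u4 = true.
(u0) alone gives u0 = true.
But (!u0) is also a unit clause — contradiction.
Backtrack on u6: now try u6 = true.
(!u0) alone gives u0 = false.
(!u5) alone gives u5 = false.
(!u3) alone gives u3 = false.
But (u3) is also a unit clause — contradiction.
Both values of u6 lead to a conflict.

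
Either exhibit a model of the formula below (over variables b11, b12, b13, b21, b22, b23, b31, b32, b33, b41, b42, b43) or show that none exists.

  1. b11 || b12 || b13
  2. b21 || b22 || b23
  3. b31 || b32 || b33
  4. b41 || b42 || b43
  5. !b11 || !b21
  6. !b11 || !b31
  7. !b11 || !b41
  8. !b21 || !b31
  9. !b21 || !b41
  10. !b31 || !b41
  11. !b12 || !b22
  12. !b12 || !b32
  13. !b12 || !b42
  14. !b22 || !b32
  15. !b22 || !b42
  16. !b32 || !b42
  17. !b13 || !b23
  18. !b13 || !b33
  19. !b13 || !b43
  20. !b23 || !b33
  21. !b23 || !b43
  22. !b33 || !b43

Try b11 = false.
Try b12 = true.
(!b22) alone gives b22 = false.
(!b32) alone gives b32 = false.
(!b42) alone gives b42 = false.
Try b21 = true.
(!b31) alone gives b31 = false.
(b33) alone gives b33 = true.
(!b41) alone gives b41 = false.
(b43) alone gives b43 = true.
Now (!b43) is unsatisfied and unit — conflict.
That branch fails; take b21 = false instead.
(b23) alone gives b23 = true.
(!b13) alone gives b13 = false.
(!b33) alone gives b33 = false.
(b31) alone gives b31 = true.
(!b41) alone gives b41 = false.
(b43) alone gives b43 = true.
Now (!b43) is unsatisfied and unit — conflict.
Either choice for b21 ends in contradiction.
That branch fails; take b12 = false instead.
(b13) alone gives b13 = true.
(!b23) alone gives b23 = false.
(!b33) alone gives b33 = false.
(!b43) alone gives b43 = false.
Try b21 = true.
(!b31) alone gives b31 = false.
(b32) alone gives b32 = true.
(!b41) alone gives b41 = false.
(b42) alone gives b42 = true.
Now (!b42) is unsatisfied and unit — conflict.
That branch fails; take b21 = false instead.
(b22) alone gives b22 = true.
(!b32) alone gives b32 = false.
(b31) alone gives b31 = true.
(!b41) alone gives b41 = false.
(b42) alone gives b42 = true.
Now (!b42) is unsatisfied and unit — conflict.
Either choice for b21 ends in contradiction.
Either choice for b12 ends in contradiction.
That branch fails; take b11 = true instead.
(!b21) alone gives b21 = false.
(!b31) alone gives b31 = false.
(!b41) alone gives b41 = false.
Try b22 = true.
(!b12) alone gives b12 = false.
(!b32) alone gives b32 = false.
(b33) alone gives b33 = true.
(!b42) alone gives b42 = false.
(b43) alone gives b43 = true.
Now (!b43) is unsatisfied and unit — conflict.
That branch fails; take b22 = false instead.
(b23) alone gives b23 = true.
(!b13) alone gives b13 = false.
(!b33) alone gives b33 = false.
(b32) alone gives b32 = true.
(!b12) alone gives b12 = false.
(!b42) alone gives b42 = false.
(b43) alone gives b43 = true.
Now (!b43) is unsatisfied and unit — conflict.
Either choice for b22 ends in contradiction.
Either choice for b11 ends in contradiction.

UNSATISFIABLE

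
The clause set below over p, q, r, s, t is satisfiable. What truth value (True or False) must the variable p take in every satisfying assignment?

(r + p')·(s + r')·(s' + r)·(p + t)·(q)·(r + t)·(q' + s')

False

Suppose p = 1.
Unit clause (r) forces r = 1.
Unit clause (s) forces s = 1.
Unit clause (q) forces q = 1.
But (q') is also a unit clause — contradiction.
So every satisfying assignment has p = False.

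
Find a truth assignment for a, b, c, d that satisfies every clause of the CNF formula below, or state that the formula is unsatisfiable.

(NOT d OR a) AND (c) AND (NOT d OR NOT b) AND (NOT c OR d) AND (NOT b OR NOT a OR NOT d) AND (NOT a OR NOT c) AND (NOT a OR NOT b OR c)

Unit clause (c) forces c = true.
Unit clause (d) forces d = true.
Unit clause (a) forces a = true.
That conflicts with the unit clause (NOT a).

UNSATISFIABLE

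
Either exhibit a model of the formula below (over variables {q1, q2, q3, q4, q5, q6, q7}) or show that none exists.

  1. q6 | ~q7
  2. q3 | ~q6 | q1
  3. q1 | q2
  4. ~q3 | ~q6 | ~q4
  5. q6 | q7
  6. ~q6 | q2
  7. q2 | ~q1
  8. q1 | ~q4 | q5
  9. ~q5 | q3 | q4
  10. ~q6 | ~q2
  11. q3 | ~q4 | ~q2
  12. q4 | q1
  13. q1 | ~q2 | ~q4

Branch on q6: set q6 = 1.
The clause (q2) is unit, so q2 = 1.
Now (~q2) is unsatisfied and unit — conflict.
So q6 must be the other value — set q6 = 0.
The clause (~q7) is unit, so q7 = 0.
Now (q7) is unsatisfied and unit — conflict.
Both values of q6 lead to a conflict.

UNSATISFIABLE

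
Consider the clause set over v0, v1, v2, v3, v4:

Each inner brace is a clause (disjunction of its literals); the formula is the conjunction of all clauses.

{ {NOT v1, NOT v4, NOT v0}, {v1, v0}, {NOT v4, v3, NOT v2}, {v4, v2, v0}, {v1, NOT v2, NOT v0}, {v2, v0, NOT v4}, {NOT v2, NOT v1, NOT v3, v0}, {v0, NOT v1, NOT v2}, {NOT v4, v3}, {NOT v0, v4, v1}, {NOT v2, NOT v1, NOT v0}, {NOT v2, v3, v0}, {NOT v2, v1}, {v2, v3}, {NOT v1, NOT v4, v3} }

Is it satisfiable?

Yes, satisfiable

Suppose v1 = false.
Unit clause (v0) forces v0 = true.
Unit clause (NOT v2) forces v2 = false.
Unit clause (v4) forces v4 = true.
Unit clause (v3) forces v3 = true.
All clauses are satisfied.
A satisfying assignment: v0: true, v1: false, v2: false, v3: true, v4: true.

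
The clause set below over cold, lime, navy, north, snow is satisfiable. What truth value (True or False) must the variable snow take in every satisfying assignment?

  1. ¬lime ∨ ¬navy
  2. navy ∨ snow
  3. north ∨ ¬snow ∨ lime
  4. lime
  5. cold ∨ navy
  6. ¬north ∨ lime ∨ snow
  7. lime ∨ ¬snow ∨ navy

Suppose snow = False.
(navy) alone gives navy = True.
(¬lime) alone gives lime = False.
But (lime) is also a unit clause — contradiction.
So every satisfying assignment has snow = True.

True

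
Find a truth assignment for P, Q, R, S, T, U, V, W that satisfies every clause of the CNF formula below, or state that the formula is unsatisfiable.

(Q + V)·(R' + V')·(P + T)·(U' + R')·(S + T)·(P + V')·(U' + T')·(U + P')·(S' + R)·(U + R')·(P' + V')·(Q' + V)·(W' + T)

UNSATISFIABLE

Suppose Q = 1.
(V) alone gives V = 1.
(R') alone gives R = 0.
(P) alone gives P = 1.
That conflicts with the unit clause (P').
Backtrack on Q: now try Q = 0.
(V) alone gives V = 1.
(R') alone gives R = 0.
(P) alone gives P = 1.
That conflicts with the unit clause (P').
Neither Q = 1 nor Q = 0 works.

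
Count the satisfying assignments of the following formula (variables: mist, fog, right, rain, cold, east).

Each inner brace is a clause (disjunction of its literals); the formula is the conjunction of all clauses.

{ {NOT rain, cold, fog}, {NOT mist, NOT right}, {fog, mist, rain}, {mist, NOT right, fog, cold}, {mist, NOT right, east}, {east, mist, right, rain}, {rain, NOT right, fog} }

27

There are 2^6 = 64 truth assignments over (mist, fog, right, rain, cold, east).
Split on right. With right = true, the clauses containing right are satisfied and NOT right drops from the rest; 5 of the 2^5 = 32 assignments to the other variables satisfy what remains.
With right = false, by the same count on the reduced clause set, 22 assignments work.
Total: 5 + 22 = 27.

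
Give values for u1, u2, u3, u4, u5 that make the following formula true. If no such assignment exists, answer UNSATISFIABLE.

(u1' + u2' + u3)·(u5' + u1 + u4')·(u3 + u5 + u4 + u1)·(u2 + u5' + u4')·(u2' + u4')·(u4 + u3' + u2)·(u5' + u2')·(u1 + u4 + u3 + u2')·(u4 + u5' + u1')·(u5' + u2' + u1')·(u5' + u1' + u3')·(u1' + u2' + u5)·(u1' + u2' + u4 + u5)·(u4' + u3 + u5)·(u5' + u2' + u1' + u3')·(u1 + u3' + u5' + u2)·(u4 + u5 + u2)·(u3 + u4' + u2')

u1 ↦ 0,  u2 ↦ 0,  u3 ↦ 0,  u4 ↦ 0,  u5 ↦ 1

Try u2 = 0.
Try u5 = 1.
From the singleton clause (u4'), u4 = 0.
From the singleton clause (u3'), u3 = 0.
From the singleton clause (u1'), u1 = 0.
Every clause now holds.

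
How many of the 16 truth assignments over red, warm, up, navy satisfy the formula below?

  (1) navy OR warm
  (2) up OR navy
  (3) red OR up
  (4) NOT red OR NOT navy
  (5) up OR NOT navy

There are 2^4 = 16 truth assignments over (red, warm, up, navy).
Split on warm. With warm = true, the clauses containing warm are satisfied and NOT warm drops from the rest; 3 of the 2^3 = 8 assignments to the other variables satisfy what remains.
With warm = false, by the same count on the reduced clause set, 1 assignment works.
Total: 3 + 1 = 4.

4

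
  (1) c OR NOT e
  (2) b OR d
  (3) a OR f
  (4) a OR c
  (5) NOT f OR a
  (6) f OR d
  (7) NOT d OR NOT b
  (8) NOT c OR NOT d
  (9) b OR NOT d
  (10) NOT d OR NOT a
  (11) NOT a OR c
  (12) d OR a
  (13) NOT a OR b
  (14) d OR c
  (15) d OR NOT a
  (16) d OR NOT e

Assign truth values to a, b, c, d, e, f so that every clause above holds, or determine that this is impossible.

UNSATISFIABLE

Try c = true.
From the singleton clause (NOT d), d = false.
From the singleton clause (b), b = true.
From the singleton clause (f), f = true.
From the singleton clause (a), a = true.
Now (NOT a) is unsatisfied and unit — conflict.
So c must be the other value — set c = false.
From the singleton clause (NOT e), e = false.
From the singleton clause (a), a = true.
Now (NOT a) is unsatisfied and unit — conflict.
Either choice for c ends in contradiction.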